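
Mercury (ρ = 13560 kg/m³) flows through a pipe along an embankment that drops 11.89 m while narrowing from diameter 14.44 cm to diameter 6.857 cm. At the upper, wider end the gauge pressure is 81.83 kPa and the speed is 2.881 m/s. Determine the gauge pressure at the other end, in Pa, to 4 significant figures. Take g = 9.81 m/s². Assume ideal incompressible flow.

P₂ ≈ 613000 Pa

By continuity, v₂ = v₁·A₁/A₂ = 2.881·(163.8/36.93) = 12.78 m/s.
Applying Bernoulli between the two ends and solving for P₂: P₂ = P₁ + ½ρ(v₁² − v₂²) − ρgΔh.
P₂ = 81830 + ½·13560·(2.881² − 12.78²) − 13560·9.81·(−11.89) = 81830 + (-1050000) − (-1582000) = 613000 Pa.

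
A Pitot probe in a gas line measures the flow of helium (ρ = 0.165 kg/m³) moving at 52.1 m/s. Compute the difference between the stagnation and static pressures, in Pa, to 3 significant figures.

The dynamic pressure equals the rise in static pressure at the stagnation point: ΔP = ½ρv².
ΔP = ½·0.165·52.1² = 224 Pa.

ΔP ≈ 224 Pa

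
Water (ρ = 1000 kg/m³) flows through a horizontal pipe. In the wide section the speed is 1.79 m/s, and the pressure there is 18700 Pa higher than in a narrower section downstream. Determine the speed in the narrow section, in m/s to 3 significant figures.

v₂ = 6.37 m/s

Horizontal Bernoulli: P₁ + ½ρv₁² = P₂ + ½ρv₂², so v₂² = v₁² + 2(P₁ − P₂)/ρ.
v₂ = √(1.79² + 2·18700/1000) = √(3.20 + 37.4) = 6.37 m/s.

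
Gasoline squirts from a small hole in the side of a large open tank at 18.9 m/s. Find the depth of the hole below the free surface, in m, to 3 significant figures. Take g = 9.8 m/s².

Inverting v = √(2gh) gives h = v² / 2g.
h = 18.9²/(2·9.8) = 357/19.60 = 18.2 m.

h = 18.2 m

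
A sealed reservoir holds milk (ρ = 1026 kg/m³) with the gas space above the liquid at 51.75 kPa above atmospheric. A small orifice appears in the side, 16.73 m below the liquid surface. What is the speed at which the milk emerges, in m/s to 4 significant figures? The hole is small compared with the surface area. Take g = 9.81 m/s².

v ≈ 20.72 m/s

Take point 1 at the surface (v₁ ≈ 0) and point 2 at the hole (at atmospheric pressure). Bernoulli: P₁ + ρg h = P_atm + ½ρv₂².
With P₁ − P_atm = 51750 Pa, v₂ = √(2gh + 2ΔP/ρ) = √(2·9.81·16.73 + 2·51750/1026) = 20.72 m/s.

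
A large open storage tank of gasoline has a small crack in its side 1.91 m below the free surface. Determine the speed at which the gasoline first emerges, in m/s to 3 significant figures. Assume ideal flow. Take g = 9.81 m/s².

The surface is effectively still and both ends are open, so ½v² = gh and v = √(2·9.81·1.91) = 6.12 m/s.

v ≈ 6.12 m/s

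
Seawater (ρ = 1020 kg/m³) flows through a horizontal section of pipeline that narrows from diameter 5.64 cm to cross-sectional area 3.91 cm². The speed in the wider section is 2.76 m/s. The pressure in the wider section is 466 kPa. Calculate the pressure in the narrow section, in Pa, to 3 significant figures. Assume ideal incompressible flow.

P₂ ≈ 311000 Pa

The volume flow rate is constant, so v₂ = (A₁/A₂)v₁ = (25.0/3.91)·2.76 = 17.6 m/s.
With no height change, Bernoulli's equation is P₁ + ½ρv₁² = P₂ + ½ρv₂².
P₂ = P₁ − ½ρ(v₂² − v₁²) = 466000 − ½·1020·(17.6² − 2.76²) = 466000 − 155000 = 311000 Pa.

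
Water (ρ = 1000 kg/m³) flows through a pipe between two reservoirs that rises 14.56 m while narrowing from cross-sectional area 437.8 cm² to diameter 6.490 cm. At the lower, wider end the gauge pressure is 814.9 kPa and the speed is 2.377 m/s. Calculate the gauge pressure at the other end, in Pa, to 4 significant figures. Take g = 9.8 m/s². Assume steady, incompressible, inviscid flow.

The volume flow rate is constant, so v₂ = (A₁/A₂)v₁ = (437.8/33.08)·2.377 = 31.46 m/s.
Bernoulli: P₁ + ½ρv₁² + ρg h₁ = P₂ + ½ρv₂² + ρg h₂, so P₂ = P₁ + ½ρ(v₁² − v₂²) − ρg(h₂ − h₁).
P₂ = 814900 + ½·1000·(2.377² − 31.46²) − 1000·9.8·(+14.56) = 814900 + (-492000) − (142700) = 180200 Pa.

P₂ ≈ 180200 Pa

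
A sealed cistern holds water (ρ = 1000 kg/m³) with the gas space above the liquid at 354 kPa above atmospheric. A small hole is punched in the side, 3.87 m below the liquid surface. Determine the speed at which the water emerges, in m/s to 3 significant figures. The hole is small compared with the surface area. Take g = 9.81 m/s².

Take point 1 at the surface (v₁ ≈ 0) and point 2 at the hole (at atmospheric pressure). Bernoulli: P₁ + ρg h = P_atm + ½ρv₂².
With P₁ − P_atm = 354000 Pa, v₂ = √(2gh + 2ΔP/ρ) = √(2·9.81·3.87 + 2·354000/1000) = 28.0 m/s.

v = 28.0 m/s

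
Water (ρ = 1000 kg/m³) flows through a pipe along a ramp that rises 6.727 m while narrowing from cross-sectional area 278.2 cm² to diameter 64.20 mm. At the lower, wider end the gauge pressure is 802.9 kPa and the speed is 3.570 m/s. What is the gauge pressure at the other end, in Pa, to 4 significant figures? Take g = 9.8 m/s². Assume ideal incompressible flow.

By continuity, v₂ = v₁·A₁/A₂ = 3.570·(278.2/32.37) = 30.68 m/s.
Energy conservation along the streamline gives P₂ = P₁ − ½ρ(v₂² − v₁²) − ρg(h₂ − h₁).
P₂ = 802900 + ½·1000·(3.570² − 30.68²) − 1000·9.8·(+6.727) = 802900 + (-464300) − (65920) = 272700 Pa.

P₂ ≈ 272700 Pa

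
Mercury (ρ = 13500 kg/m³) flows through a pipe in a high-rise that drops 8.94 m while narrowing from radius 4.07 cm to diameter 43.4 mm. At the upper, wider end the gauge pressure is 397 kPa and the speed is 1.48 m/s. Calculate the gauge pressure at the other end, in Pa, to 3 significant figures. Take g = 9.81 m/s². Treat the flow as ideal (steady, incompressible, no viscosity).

1410000 Pa

By continuity, v₂ = v₁·A₁/A₂ = 1.48·(52.0/14.8) = 5.21 m/s.
Energy conservation along the streamline gives P₂ = P₁ − ½ρ(v₂² − v₁²) − ρg(h₂ − h₁).
P₂ = 397000 + ½·13500·(1.48² − 5.21²) − 13500·9.81·(−8.94) = 397000 + (-168000) − (-1180000) = 1410000 Pa.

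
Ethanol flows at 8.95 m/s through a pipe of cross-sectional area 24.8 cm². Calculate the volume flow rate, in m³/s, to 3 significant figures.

Q ≈ 0.0222 m³/s

Q = A·v = 0.00248 m² × 8.95 m/s = 0.0222 m³/s.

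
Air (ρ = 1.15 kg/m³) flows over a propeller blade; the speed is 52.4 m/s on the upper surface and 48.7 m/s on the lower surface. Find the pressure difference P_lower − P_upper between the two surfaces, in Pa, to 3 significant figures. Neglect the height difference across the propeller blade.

With negligible Δh, P + ½ρv² is constant, so P_low − P_up = ½ρ(v_up² − v_low²).
ΔP = ½·1.15·(52.4² − 48.7²) = 215 Pa.

ΔP ≈ 215 Pa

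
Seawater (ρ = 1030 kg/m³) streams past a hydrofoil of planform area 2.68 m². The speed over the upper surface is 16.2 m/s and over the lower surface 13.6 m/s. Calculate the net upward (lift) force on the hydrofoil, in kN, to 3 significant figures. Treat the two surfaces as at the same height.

With equal heights on the two surfaces, Bernoulli gives P_lower − P_upper = ½ρ(v_upper² − v_lower²).
ΔP = ½·1030·(16.2² − 13.6²) = 39900 Pa.
Lift = ΔP · A = 39900 × 2.68 = 107000 N.

107 kN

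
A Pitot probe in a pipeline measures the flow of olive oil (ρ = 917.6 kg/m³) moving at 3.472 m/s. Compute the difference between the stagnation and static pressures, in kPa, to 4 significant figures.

Bernoulli between the free stream and the stagnation point: ½ρv² = P_stag − P_static.
ΔP = ½·917.6·3.472² = 5531 Pa.

ΔP ≈ 5.531 kPa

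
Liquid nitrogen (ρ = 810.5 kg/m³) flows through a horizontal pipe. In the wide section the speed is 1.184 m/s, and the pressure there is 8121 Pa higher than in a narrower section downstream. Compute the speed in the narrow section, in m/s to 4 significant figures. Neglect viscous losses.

Along the level pipe P + ½ρv² is conserved, hence v₂² = v₁² + 2(P₁ − P₂)/ρ.
v₂ = √(1.184² + 2·8121/810.5) = √(1.402 + 20.04) = 4.630 m/s.

v₂ ≈ 4.630 m/s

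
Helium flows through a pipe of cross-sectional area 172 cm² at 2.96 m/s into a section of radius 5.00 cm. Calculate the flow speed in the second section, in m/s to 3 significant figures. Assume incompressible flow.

v₂ ≈ 6.48 m/s

By continuity, v₂ = v₁·A₁/A₂ = 2.96·(172/78.5) = 6.48 m/s.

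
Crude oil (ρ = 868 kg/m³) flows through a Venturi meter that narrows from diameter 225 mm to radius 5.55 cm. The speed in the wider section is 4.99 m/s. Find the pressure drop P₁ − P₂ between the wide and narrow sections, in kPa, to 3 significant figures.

172 kPa

The volume flow rate is constant, so v₂ = (A₁/A₂)v₁ = (398/96.8)·4.99 = 20.5 m/s.
Bernoulli (h₁ = h₂): P₁ − P₂ = ½ρ(v₂² − v₁²).
P₁ − P₂ = ½·868·(20.5² − 4.99²) = ½·868·395 = 172000 Pa.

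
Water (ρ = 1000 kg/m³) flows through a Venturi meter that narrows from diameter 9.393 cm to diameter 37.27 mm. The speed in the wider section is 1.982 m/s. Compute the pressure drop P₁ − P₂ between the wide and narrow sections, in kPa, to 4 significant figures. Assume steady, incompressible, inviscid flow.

Continuity gives A₁v₁ = A₂v₂, so v₂ = (69.29 cm²)/(10.91 cm²) × 1.982 m/s = 12.59 m/s.
Bernoulli (h₁ = h₂): P₁ − P₂ = ½ρ(v₂² − v₁²).
P₁ − P₂ = ½·1000·(12.59² − 1.982²) = ½·1000·154.6 = 77280 Pa.

ΔP ≈ 77.28 kPa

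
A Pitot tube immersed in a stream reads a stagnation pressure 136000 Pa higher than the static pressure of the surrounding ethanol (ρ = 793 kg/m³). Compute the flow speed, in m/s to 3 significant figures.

At the stagnation point the flow is brought to rest, so Bernoulli gives P_stag − P_static = ½ρv².
v = √(2ΔP/ρ) = √(2·136000/793) = 18.5 m/s.

v = 18.5 m/s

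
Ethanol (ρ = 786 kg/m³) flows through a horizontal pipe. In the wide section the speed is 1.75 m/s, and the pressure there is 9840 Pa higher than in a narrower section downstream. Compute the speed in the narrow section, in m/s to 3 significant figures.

5.30 m/s

Along the level pipe P + ½ρv² is conserved, hence v₂² = v₁² + 2(P₁ − P₂)/ρ.
v₂ = √(1.75² + 2·9840/786) = √(3.06 + 25.0) = 5.30 m/s.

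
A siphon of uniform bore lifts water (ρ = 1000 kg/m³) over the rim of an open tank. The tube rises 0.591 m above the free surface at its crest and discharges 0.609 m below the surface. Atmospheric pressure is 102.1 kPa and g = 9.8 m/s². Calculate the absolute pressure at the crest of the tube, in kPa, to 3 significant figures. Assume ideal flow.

From the surface to the outlet (both open to atmosphere, surface at rest): v = √(2g·h_out) = √(2·9.8·0.609) = 3.45 m/s.
The bore is uniform, so the speed at the crest is the same v. Bernoulli surface→crest: P_atm = P_top + ½ρv² + ρg·h_top.
P_top = 102100 − ½·1000·3.45² − 1000·9.8·0.591 = 90300 Pa.

P_top ≈ 90.3 kPa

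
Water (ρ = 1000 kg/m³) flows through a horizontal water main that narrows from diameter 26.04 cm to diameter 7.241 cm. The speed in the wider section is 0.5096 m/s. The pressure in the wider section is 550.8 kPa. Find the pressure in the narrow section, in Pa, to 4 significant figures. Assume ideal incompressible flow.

P₂ = 529200 Pa

By continuity, v₂ = v₁·A₁/A₂ = 0.5096·(532.6/41.18) = 6.590 m/s.
Bernoulli (h₁ = h₂): P₁ − P₂ = ½ρ(v₂² − v₁²).
P₂ = P₁ − ½ρ(v₂² − v₁²) = 550800 − ½·1000·(6.590² − 0.5096²) = 550800 − 21590 = 529200 Pa.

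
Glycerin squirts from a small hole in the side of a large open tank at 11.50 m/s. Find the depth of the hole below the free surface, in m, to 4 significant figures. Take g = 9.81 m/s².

h ≈ 6.741 m

Torricelli: v = √(2gh), so h = v²/(2g).
h = 11.50²/(2·9.81) = 132.2/19.62 = 6.741 m.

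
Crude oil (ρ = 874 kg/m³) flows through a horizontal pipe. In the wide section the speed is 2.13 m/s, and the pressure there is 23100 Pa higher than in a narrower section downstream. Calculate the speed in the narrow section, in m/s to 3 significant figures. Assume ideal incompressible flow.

7.58 m/s

With h₁ = h₂, rearranging Bernoulli gives v₂ = √(v₁² + 2ΔP/ρ).
v₂ = √(2.13² + 2·23100/874) = √(4.54 + 52.9) = 7.58 m/s.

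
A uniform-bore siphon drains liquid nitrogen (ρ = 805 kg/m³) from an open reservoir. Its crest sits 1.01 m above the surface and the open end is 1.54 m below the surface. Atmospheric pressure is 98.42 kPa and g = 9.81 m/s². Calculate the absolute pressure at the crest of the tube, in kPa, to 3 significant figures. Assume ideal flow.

78.3 kPa

The outlet speed comes from Torricelli: v = √(2g·1.54) = 5.50 m/s.
With constant cross-section the crest speed equals v; applying Bernoulli from the surface up to the crest, P_top = P_atm − ½ρv² − ρg·h_top.
P_top = 98420 − ½·805·5.50² − 805·9.81·1.01 = 78300 Pa.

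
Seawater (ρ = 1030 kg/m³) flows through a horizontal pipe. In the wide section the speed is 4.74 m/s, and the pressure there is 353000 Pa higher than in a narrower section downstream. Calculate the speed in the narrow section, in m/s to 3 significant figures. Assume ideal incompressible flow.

Horizontal Bernoulli: P₁ + ½ρv₁² = P₂ + ½ρv₂², so v₂² = v₁² + 2(P₁ − P₂)/ρ.
v₂ = √(4.74² + 2·353000/1030) = √(22.5 + 685) = 26.6 m/s.

v₂ = 26.6 m/s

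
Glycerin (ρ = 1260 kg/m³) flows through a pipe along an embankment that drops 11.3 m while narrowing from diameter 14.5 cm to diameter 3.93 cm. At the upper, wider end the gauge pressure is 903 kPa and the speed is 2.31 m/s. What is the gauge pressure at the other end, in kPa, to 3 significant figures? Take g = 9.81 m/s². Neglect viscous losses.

Mass conservation (A₁v₁ = A₂v₂) gives v₂ = 2.31 × 165/12.1 = 31.4 m/s.
Applying Bernoulli between the two ends and solving for P₂: P₂ = P₁ + ½ρ(v₁² − v₂²) − ρgΔh.
P₂ = 903000 + ½·1260·(2.31² − 31.4²) − 1260·9.81·(−11.3) = 903000 + (-620000) − (-140000) = 423000 Pa.

P₂ = 423 kPa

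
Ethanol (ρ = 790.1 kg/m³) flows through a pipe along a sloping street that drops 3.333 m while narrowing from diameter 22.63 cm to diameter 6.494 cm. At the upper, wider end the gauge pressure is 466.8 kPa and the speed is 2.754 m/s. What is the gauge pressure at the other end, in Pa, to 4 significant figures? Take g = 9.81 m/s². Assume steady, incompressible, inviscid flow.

The volume flow rate is constant, so v₂ = (A₁/A₂)v₁ = (402.2/33.12)·2.754 = 33.44 m/s.
Energy conservation along the streamline gives P₂ = P₁ − ½ρ(v₂² − v₁²) − ρg(h₂ − h₁).
P₂ = 466800 + ½·790.1·(2.754² − 33.44²) − 790.1·9.81·(−3.333) = 466800 + (-438800) − (-25830) = 53790 Pa.

53790 Pa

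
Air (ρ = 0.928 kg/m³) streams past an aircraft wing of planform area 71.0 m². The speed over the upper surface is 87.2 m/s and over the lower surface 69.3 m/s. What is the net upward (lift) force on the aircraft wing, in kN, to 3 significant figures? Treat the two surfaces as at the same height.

The faster flow above has the lower pressure; Bernoulli (same height) gives ΔP = ½ρ(v_up² − v_low²).
ΔP = ½·0.928·(87.2² − 69.3²) = 1300 Pa.
Lift = ΔP · A = 1300 × 71.0 = 92300 N.

F ≈ 92.3 kN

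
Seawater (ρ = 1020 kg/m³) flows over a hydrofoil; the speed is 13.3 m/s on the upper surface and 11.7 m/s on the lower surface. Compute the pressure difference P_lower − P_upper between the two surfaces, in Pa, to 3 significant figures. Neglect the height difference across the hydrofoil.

20400 Pa

With negligible Δh, P + ½ρv² is constant, so P_low − P_up = ½ρ(v_up² − v_low²).
ΔP = ½·1020·(13.3² − 11.7²) = 20400 Pa.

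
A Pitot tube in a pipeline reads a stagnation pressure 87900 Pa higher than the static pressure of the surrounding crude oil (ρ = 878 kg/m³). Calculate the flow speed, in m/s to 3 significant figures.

The dynamic pressure equals the rise in static pressure at the stagnation point: ΔP = ½ρv².
v = √(2ΔP/ρ) = √(2·87900/878) = 14.2 m/s.

v = 14.2 m/s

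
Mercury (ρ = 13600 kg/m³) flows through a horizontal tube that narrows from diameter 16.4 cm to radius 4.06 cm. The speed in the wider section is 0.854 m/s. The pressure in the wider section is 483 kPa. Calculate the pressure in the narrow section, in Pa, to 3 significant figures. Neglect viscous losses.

P₂ = 405000 Pa

The volume flow rate is constant, so v₂ = (A₁/A₂)v₁ = (211/51.8)·0.854 = 3.48 m/s.
Along the horizontal streamline, P + ½ρv² is constant.
P₂ = P₁ − ½ρ(v₂² − v₁²) = 483000 − ½·13600·(3.48² − 0.854²) = 483000 − 77600 = 405000 Pa.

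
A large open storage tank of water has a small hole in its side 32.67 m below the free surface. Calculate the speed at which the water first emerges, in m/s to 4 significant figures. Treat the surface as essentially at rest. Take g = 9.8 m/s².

The surface is effectively still and both ends are open, so ½v² = gh and v = √(2·9.8·32.67) = 25.30 m/s.

v ≈ 25.30 m/s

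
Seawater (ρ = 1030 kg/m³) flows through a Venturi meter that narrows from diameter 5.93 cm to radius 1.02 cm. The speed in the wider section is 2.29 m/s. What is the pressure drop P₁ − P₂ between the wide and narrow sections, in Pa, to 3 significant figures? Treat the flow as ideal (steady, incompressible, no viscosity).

The volume flow rate is constant, so v₂ = (A₁/A₂)v₁ = (27.6/3.27)·2.29 = 19.4 m/s.
With no height change, Bernoulli's equation is P₁ + ½ρv₁² = P₂ + ½ρv₂².
P₁ − P₂ = ½·1030·(19.4² − 2.29²) = ½·1030·369 = 190000 Pa.

ΔP ≈ 190000 Pa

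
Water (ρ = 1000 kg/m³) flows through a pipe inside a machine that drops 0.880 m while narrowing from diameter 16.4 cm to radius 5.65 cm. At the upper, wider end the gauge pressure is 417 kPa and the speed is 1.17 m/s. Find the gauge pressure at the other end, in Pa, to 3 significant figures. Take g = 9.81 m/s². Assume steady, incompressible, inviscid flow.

Continuity gives A₁v₁ = A₂v₂, so v₂ = (211 cm²)/(100 cm²) × 1.17 m/s = 2.46 m/s.
Energy conservation along the streamline gives P₂ = P₁ − ½ρ(v₂² − v₁²) − ρg(h₂ − h₁).
P₂ = 417000 + ½·1000·(1.17² − 2.46²) − 1000·9.81·(−0.880) = 417000 + (-2350) − (-8630) = 423000 Pa.

P₂ ≈ 423000 Pa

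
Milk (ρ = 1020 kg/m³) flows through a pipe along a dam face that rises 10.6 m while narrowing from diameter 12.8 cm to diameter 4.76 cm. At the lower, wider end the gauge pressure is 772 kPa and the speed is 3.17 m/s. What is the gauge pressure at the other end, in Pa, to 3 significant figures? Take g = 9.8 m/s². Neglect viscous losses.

Mass conservation (A₁v₁ = A₂v₂) gives v₂ = 3.17 × 129/17.8 = 22.9 m/s.
Bernoulli: P₁ + ½ρv₁² + ρg h₁ = P₂ + ½ρv₂² + ρg h₂, so P₂ = P₁ + ½ρ(v₁² − v₂²) − ρg(h₂ − h₁).
P₂ = 772000 + ½·1020·(3.17² − 22.9²) − 1020·9.8·(+10.6) = 772000 + (-263000) − (106000) = 403000 Pa.

P₂ ≈ 403000 Pa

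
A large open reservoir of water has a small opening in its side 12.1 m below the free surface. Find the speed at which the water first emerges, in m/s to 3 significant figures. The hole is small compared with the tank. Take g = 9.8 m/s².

Torricelli's result v = √(2gh) gives v = √(2·9.8·12.1) = 15.4 m/s.

v = 15.4 m/s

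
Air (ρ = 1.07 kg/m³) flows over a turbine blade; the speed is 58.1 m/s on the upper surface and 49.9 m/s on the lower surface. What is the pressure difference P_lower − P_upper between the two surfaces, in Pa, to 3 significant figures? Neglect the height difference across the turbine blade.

Bernoulli (same height): P_lower − P_upper = ½ρ(v_upper² − v_lower²).
ΔP = ½·1.07·(58.1² − 49.9²) = 474 Pa.

ΔP = 474 Pa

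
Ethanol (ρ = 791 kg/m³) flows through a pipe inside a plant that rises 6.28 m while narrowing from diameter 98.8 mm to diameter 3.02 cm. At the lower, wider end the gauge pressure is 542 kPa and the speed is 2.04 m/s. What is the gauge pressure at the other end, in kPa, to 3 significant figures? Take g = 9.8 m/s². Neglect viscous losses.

P₂ ≈ 306 kPa

Continuity gives A₁v₁ = A₂v₂, so v₂ = (76.7 cm²)/(7.16 cm²) × 2.04 m/s = 21.8 m/s.
Applying Bernoulli between the two ends and solving for P₂: P₂ = P₁ + ½ρ(v₁² − v₂²) − ρgΔh.
P₂ = 542000 + ½·791·(2.04² − 21.8²) − 791·9.8·(+6.28) = 542000 + (-187000) − (48700) = 306000 Pa.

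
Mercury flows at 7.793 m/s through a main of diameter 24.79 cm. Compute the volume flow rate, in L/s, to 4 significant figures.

Q = 376.1 L/s

Q = A·v = 0.04827 m² × 7.793 m/s = 0.3761 m³/s.
Converting: 0.3761 m³/s × 1000 = 376.1 L/s.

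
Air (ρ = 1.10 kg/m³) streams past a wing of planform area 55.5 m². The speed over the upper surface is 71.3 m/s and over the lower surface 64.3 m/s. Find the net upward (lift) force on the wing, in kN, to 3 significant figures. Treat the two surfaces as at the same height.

F ≈ 29.0 kN

With equal heights on the two surfaces, Bernoulli gives P_lower − P_upper = ½ρ(v_upper² − v_lower²).
ΔP = ½·1.10·(71.3² − 64.3²) = 522 Pa.
Lift = ΔP · A = 522 × 55.5 = 29000 N.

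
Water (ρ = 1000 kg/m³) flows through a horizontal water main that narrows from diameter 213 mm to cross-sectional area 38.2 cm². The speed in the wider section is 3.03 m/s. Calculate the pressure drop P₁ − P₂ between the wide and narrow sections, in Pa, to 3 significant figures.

395000 Pa

Mass conservation (A₁v₁ = A₂v₂) gives v₂ = 3.03 × 356/38.2 = 28.3 m/s.
Bernoulli (h₁ = h₂): P₁ − P₂ = ½ρ(v₂² − v₁²).
P₁ − P₂ = ½·1000·(28.3² − 3.03²) = ½·1000·790 = 395000 Pa.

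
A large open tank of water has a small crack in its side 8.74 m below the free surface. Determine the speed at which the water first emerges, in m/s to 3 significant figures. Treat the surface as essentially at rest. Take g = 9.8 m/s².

v ≈ 13.1 m/s

Bernoulli from surface to hole (P equal, v_surface ≈ 0): v = √(2gh) = √(2×9.8×8.74) = 13.1 m/s.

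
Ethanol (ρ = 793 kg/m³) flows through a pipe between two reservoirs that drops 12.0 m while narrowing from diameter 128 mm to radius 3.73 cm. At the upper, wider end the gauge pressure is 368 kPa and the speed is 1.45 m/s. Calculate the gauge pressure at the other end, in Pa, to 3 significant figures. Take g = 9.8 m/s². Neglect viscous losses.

Continuity gives A₁v₁ = A₂v₂, so v₂ = (129 cm²)/(43.7 cm²) × 1.45 m/s = 4.27 m/s.
Applying Bernoulli between the two ends and solving for P₂: P₂ = P₁ + ½ρ(v₁² − v₂²) − ρgΔh.
P₂ = 368000 + ½·793·(1.45² − 4.27²) − 793·9.8·(−12.0) = 368000 + (-6390) − (-93300) = 455000 Pa.

P₂ ≈ 455000 Pa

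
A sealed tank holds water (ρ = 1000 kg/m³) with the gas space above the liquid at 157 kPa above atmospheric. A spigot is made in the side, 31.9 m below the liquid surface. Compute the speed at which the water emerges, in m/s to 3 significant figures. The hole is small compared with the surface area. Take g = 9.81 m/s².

Take point 1 at the surface (v₁ ≈ 0) and point 2 at the hole (at atmospheric pressure). Bernoulli: P₁ + ρg h = P_atm + ½ρv₂².
With P₁ − P_atm = 157000 Pa, v₂ = √(2gh + 2ΔP/ρ) = √(2·9.81·31.9 + 2·157000/1000) = 30.7 m/s.

30.7 m/s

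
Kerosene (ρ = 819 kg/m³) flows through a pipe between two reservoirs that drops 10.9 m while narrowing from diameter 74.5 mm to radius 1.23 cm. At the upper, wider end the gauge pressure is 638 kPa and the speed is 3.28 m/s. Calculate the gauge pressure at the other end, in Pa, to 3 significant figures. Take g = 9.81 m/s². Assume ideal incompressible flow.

P₂ = 359000 Pa

The volume flow rate is constant, so v₂ = (A₁/A₂)v₁ = (43.6/4.75)·3.28 = 30.1 m/s.
Bernoulli: P₁ + ½ρv₁² + ρg h₁ = P₂ + ½ρv₂² + ρg h₂, so P₂ = P₁ + ½ρ(v₁² − v₂²) − ρg(h₂ − h₁).
P₂ = 638000 + ½·819·(3.28² − 30.1²) − 819·9.81·(−10.9) = 638000 + (-366000) − (-87600) = 359000 Pa.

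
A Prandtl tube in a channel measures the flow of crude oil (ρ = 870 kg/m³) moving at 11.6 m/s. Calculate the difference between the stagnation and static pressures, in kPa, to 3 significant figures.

The dynamic pressure equals the rise in static pressure at the stagnation point: ΔP = ½ρv².
ΔP = ½·870·11.6² = 58500 Pa.

ΔP = 58.5 kPa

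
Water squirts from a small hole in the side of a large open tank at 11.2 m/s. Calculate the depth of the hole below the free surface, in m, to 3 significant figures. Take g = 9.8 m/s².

For a small hole in a large open tank, ½v² = gh, giving h = v²/(2g).
h = 11.2²/(2·9.8) = 125/19.60 = 6.40 m.

h ≈ 6.40 m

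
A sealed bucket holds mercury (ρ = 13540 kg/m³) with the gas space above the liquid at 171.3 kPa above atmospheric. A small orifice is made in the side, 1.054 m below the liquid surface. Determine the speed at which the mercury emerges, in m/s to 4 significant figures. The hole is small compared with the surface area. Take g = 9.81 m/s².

Take point 1 at the surface (v₁ ≈ 0) and point 2 at the hole (at atmospheric pressure). Bernoulli: P₁ + ρg h = P_atm + ½ρv₂².
With P₁ − P_atm = 171300 Pa, v₂ = √(2gh + 2ΔP/ρ) = √(2·9.81·1.054 + 2·171300/13540) = 6.781 m/s.

6.781 m/s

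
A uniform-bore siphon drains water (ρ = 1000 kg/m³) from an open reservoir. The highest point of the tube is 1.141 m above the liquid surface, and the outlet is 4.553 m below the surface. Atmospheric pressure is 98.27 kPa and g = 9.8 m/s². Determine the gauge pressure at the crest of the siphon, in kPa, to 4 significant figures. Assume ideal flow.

-55.80 kPa

Bernoulli surface→outlet gives ½v² = g·h_out, so v = √(2·9.8·4.553) = 9.447 m/s.
Continuity keeps v the same throughout the tube; from surface to crest, P_atm + 0 = P_top + ½ρv² + ρg·h_top.
P_top = 98270 − ½·1000·9.447² − 1000·9.8·1.141 = 42470 Pa. So P_gauge = P_top − P_atm = -55800 Pa.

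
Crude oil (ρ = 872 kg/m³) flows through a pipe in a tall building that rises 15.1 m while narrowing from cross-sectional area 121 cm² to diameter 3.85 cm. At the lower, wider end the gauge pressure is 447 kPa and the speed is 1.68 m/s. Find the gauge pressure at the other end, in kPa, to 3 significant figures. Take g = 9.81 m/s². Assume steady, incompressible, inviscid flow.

By continuity, v₂ = v₁·A₁/A₂ = 1.68·(121/11.6) = 17.5 m/s.
Energy conservation along the streamline gives P₂ = P₁ − ½ρ(v₂² − v₁²) − ρg(h₂ − h₁).
P₂ = 447000 + ½·872·(1.68² − 17.5²) − 872·9.81·(+15.1) = 447000 + (-132000) − (129000) = 186000 Pa.

P₂ ≈ 186 kPa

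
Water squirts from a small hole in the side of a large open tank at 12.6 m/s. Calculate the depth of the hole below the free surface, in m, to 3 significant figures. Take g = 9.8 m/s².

For a small hole in a large open tank, ½v² = gh, giving h = v²/(2g).
h = 12.6²/(2·9.8) = 159/19.60 = 8.10 m.

h ≈ 8.10 m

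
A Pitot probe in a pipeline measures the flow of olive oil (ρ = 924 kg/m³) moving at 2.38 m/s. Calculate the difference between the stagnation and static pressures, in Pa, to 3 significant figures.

ΔP ≈ 2620 Pa

Bernoulli between the free stream and the stagnation point: ½ρv² = P_stag − P_static.
ΔP = ½·924·2.38² = 2620 Pa.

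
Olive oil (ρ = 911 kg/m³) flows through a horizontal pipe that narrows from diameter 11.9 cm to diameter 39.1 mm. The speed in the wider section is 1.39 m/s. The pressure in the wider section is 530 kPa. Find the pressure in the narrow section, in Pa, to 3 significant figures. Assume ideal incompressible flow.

By continuity, v₂ = v₁·A₁/A₂ = 1.39·(111/12.0) = 12.9 m/s.
The pipe is horizontal, so Bernoulli reduces to P₁ + ½ρv₁² = P₂ + ½ρv₂².
P₂ = P₁ − ½ρ(v₂² − v₁²) = 530000 − ½·911·(12.9² − 1.39²) = 530000 − 74600 = 455000 Pa.

P₂ = 455000 Pa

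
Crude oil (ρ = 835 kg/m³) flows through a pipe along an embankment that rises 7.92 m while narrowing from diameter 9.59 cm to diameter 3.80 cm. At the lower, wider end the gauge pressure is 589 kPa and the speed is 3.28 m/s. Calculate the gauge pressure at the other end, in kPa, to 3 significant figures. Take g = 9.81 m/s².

The volume flow rate is constant, so v₂ = (A₁/A₂)v₁ = (72.2/11.3)·3.28 = 20.9 m/s.
Energy conservation along the streamline gives P₂ = P₁ − ½ρ(v₂² − v₁²) − ρg(h₂ − h₁).
P₂ = 589000 + ½·835·(3.28² − 20.9²) − 835·9.81·(+7.92) = 589000 + (-178000) − (64900) = 346000 Pa.

346 kPa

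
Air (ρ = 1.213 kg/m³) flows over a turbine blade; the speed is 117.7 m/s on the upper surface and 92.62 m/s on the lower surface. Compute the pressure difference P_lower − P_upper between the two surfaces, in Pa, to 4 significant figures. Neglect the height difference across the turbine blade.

ΔP ≈ 3199 Pa

Bernoulli (same height): P_lower − P_upper = ½ρ(v_upper² − v_lower²).
ΔP = ½·1.213·(117.7² − 92.62²) = 3199 Pa.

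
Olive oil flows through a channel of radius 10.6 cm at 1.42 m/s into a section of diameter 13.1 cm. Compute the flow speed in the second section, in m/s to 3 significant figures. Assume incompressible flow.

Mass conservation (A₁v₁ = A₂v₂) gives v₂ = 1.42 × 353/135 = 3.72 m/s.

v₂ = 3.72 m/s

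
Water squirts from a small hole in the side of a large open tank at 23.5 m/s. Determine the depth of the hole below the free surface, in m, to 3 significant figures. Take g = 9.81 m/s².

h ≈ 28.1 m

Torricelli: v = √(2gh), so h = v²/(2g).
h = 23.5²/(2·9.81) = 552/19.62 = 28.1 m.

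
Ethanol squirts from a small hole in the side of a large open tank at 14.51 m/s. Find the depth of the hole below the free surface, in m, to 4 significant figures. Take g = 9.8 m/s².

For a small hole in a large open tank, ½v² = gh, giving h = v²/(2g).
h = 14.51²/(2·9.8) = 210.5/19.60 = 10.74 m.

h = 10.74 m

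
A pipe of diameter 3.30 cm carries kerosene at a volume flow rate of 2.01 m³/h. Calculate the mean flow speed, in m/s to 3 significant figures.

v = 0.653 m/s

Q = 2.01 m³/h = 0.000558 m³/s.
v = Q/A = 0.000558 / 0.000855 = 0.653 m/s.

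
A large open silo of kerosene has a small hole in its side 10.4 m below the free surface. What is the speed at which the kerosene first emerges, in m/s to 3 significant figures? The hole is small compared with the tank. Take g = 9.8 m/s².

14.3 m/s

The surface is effectively still and both ends are open, so ½v² = gh and v = √(2·9.8·10.4) = 14.3 m/s.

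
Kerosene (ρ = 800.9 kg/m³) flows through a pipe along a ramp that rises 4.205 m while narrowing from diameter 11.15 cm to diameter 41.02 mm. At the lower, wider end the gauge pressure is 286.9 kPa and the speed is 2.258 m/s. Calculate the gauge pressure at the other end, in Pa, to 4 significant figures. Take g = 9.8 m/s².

The volume flow rate is constant, so v₂ = (A₁/A₂)v₁ = (97.64/13.22)·2.258 = 16.68 m/s.
Applying Bernoulli between the two ends and solving for P₂: P₂ = P₁ + ½ρ(v₁² − v₂²) − ρgΔh.
P₂ = 286900 + ½·800.9·(2.258² − 16.68²) − 800.9·9.8·(+4.205) = 286900 + (-109400) − (33000) = 144500 Pa.

P₂ ≈ 144500 Pa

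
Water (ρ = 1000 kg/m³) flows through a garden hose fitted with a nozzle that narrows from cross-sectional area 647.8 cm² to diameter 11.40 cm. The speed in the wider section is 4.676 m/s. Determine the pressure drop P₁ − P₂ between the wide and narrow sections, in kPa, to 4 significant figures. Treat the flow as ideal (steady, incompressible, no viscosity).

ΔP ≈ 429.4 kPa

Mass conservation (A₁v₁ = A₂v₂) gives v₂ = 4.676 × 647.8/102.1 = 29.68 m/s.
With no height change, Bernoulli's equation is P₁ + ½ρv₁² = P₂ + ½ρv₂².
P₁ − P₂ = ½·1000·(29.68² − 4.676²) = ½·1000·858.8 = 429400 Pa.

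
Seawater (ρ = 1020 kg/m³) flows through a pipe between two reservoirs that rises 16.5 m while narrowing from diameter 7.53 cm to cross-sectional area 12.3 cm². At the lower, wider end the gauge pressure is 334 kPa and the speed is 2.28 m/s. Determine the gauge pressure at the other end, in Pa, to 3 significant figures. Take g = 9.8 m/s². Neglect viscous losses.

The volume flow rate is constant, so v₂ = (A₁/A₂)v₁ = (44.5/12.3)·2.28 = 8.25 m/s.
Applying Bernoulli between the two ends and solving for P₂: P₂ = P₁ + ½ρ(v₁² − v₂²) − ρgΔh.
P₂ = 334000 + ½·1020·(2.28² − 8.25²) − 1020·9.8·(+16.5) = 334000 + (-32100) − (165000) = 137000 Pa.

P₂ ≈ 137000 Pa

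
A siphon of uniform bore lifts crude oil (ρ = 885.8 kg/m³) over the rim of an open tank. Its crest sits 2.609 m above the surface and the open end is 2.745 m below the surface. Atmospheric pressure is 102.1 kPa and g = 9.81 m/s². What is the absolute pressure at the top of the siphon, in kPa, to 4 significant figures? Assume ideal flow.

The outlet speed comes from Torricelli: v = √(2g·2.745) = 7.339 m/s.
Continuity keeps v the same throughout the tube; from surface to crest, P_atm + 0 = P_top + ½ρv² + ρg·h_top.
P_top = 102100 − ½·885.8·7.339² − 885.8·9.81·2.609 = 55580 Pa.

P_top ≈ 55.58 kPa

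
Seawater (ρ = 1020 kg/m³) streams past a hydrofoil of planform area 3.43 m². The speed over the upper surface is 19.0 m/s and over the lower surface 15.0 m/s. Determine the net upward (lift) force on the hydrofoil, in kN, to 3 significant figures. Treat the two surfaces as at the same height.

With equal heights on the two surfaces, Bernoulli gives P_lower − P_upper = ½ρ(v_upper² − v_lower²).
ΔP = ½·1020·(19.0² − 15.0²) = 69400 Pa.
Lift = ΔP · A = 69400 × 3.43 = 238000 N.

238 kN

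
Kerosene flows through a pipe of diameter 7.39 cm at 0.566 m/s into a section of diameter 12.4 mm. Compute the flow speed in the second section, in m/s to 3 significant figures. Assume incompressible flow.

v₂ ≈ 20.1 m/s

Mass conservation (A₁v₁ = A₂v₂) gives v₂ = 0.566 × 42.9/1.21 = 20.1 m/s.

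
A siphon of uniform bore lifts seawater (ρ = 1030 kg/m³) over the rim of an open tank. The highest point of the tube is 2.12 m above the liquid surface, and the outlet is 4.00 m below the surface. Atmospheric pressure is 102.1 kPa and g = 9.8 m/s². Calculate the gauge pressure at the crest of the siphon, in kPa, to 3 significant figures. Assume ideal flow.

-61.8 kPa

From the surface to the outlet (both open to atmosphere, surface at rest): v = √(2g·h_out) = √(2·9.8·4.00) = 8.85 m/s.
The bore is uniform, so the speed at the crest is the same v. Bernoulli surface→crest: P_atm = P_top + ½ρv² + ρg·h_top.
P_top = 102100 − ½·1030·8.85² − 1030·9.8·2.12 = 40300 Pa. So P_gauge = P_top − P_atm = -61800 Pa.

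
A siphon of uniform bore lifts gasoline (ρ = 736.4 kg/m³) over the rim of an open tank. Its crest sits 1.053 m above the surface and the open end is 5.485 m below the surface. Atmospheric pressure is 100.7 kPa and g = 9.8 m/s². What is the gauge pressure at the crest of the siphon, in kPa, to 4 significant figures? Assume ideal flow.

The outlet speed comes from Torricelli: v = √(2g·5.485) = 10.37 m/s.
With constant cross-section the crest speed equals v; applying Bernoulli from the surface up to the crest, P_top = P_atm − ½ρv² − ρg·h_top.
P_top = 100700 − ½·736.4·10.37² − 736.4·9.8·1.053 = 53520 Pa. So P_gauge = P_top − P_atm = -47180 Pa.

-47.18 kPa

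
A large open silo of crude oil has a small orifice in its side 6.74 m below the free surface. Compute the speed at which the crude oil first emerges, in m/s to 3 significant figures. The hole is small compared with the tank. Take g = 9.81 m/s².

With the surface at rest and both surface and jet at atmospheric pressure, Bernoulli gives ρg h = ½ρv², so v = √(2gh) = √(2·9.81·6.74) = 11.5 m/s.

v ≈ 11.5 m/s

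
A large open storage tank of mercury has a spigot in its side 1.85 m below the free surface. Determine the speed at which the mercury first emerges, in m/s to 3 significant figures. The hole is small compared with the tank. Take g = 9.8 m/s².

v ≈ 6.02 m/s

The surface is effectively still and both ends are open, so ½v² = gh and v = √(2·9.8·1.85) = 6.02 m/s.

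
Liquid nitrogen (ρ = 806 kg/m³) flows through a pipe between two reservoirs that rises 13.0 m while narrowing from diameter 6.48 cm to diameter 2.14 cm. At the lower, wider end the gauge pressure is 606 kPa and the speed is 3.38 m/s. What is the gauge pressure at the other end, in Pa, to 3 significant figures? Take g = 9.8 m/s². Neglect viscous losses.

Continuity gives A₁v₁ = A₂v₂, so v₂ = (33.0 cm²)/(3.60 cm²) × 3.38 m/s = 31.0 m/s.
Energy conservation along the streamline gives P₂ = P₁ − ½ρ(v₂² − v₁²) − ρg(h₂ − h₁).
P₂ = 606000 + ½·806·(3.38² − 31.0²) − 806·9.8·(+13.0) = 606000 + (-382000) − (103000) = 121000 Pa.

P₂ ≈ 121000 Pa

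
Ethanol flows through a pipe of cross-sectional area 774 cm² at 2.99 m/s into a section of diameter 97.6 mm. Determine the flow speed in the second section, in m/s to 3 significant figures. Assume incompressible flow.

By continuity, v₂ = v₁·A₁/A₂ = 2.99·(774/74.8) = 30.9 m/s.

v₂ ≈ 30.9 m/s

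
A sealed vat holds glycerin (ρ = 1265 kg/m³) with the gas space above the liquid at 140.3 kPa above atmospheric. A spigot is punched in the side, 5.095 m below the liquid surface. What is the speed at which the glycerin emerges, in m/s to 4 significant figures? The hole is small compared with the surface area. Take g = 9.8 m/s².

Take point 1 at the surface (v₁ ≈ 0) and point 2 at the hole (at atmospheric pressure). Bernoulli: P₁ + ρg h = P_atm + ½ρv₂².
With P₁ − P_atm = 140300 Pa, v₂ = √(2gh + 2ΔP/ρ) = √(2·9.8·5.095 + 2·140300/1265) = 17.94 m/s.

v ≈ 17.94 m/s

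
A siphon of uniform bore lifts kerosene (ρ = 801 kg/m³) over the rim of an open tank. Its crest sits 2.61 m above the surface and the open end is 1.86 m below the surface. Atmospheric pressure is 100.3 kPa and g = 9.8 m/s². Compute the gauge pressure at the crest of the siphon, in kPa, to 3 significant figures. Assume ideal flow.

Bernoulli surface→outlet gives ½v² = g·h_out, so v = √(2·9.8·1.86) = 6.04 m/s.
With constant cross-section the crest speed equals v; applying Bernoulli from the surface up to the crest, P_top = P_atm − ½ρv² − ρg·h_top.
P_top = 100300 − ½·801·6.04² − 801·9.8·2.61 = 65200 Pa. So P_gauge = P_top − P_atm = -35100 Pa.

P_gauge = -35.1 kPa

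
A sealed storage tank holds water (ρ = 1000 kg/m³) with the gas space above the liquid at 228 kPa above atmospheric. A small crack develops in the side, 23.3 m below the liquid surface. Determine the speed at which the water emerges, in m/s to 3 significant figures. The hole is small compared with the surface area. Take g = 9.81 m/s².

v = 30.2 m/s

Take point 1 at the surface (v₁ ≈ 0) and point 2 at the hole (at atmospheric pressure). Bernoulli: P₁ + ρg h = P_atm + ½ρv₂².
With P₁ − P_atm = 228000 Pa, v₂ = √(2gh + 2ΔP/ρ) = √(2·9.81·23.3 + 2·228000/1000) = 30.2 m/s.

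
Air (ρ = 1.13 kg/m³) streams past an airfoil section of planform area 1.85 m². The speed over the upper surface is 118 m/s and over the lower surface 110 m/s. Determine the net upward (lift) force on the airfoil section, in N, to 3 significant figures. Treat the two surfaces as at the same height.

F ≈ 1910 N

From P + ½ρv² = const at equal height, P_low − P_up = ½ρ(v_up² − v_low²).
ΔP = ½·1.13·(118² − 110²) = 1030 Pa.
Lift = ΔP · A = 1030 × 1.85 = 1910 N.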